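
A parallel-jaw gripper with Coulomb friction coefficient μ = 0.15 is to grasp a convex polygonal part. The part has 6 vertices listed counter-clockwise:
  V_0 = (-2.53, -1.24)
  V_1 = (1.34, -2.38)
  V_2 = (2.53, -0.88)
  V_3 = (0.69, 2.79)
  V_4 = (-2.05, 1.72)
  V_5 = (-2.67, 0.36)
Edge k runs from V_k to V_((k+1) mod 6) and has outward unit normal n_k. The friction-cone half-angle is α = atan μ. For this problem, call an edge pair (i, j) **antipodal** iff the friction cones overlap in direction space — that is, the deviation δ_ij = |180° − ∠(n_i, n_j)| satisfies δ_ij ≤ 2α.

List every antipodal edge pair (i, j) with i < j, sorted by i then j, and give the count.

α = atan 0.15 = 8.53°;  2α = 17.06°
n_0 = (-0.2826, -0.9592)
n_1 = (+0.7834, -0.6215)
n_2 = (+0.8939, +0.4482)
n_3 = (-0.3638, +0.9315)
n_4 = (-0.9099, +0.4148)
n_5 = (-0.9962, -0.0872)
  (0,1): δ = 112.01°  ·
  (0,2): δ = 46.96°  ·
  (0,3): δ = 37.74°  ·
  (0,4): δ = 81.91°  ·
  (0,5): δ = 111.41°  ·
  (1,2): δ = 114.95°  ·
  (1,3): δ = 30.24°  ·
  (1,4): δ = 13.92°  ✓
  (1,5): δ = 43.43°  ·
  (2,3): δ = 95.30°  ·
  (2,4): δ = 51.13°  ·
  (2,5): δ = 21.63°  ·
  (3,4): δ = 135.84°  ·
  (3,5): δ = 106.33°  ·
  (4,5): δ = 150.49°  ·
antipodal pairs: 1

count = 1; pairs: (1,4)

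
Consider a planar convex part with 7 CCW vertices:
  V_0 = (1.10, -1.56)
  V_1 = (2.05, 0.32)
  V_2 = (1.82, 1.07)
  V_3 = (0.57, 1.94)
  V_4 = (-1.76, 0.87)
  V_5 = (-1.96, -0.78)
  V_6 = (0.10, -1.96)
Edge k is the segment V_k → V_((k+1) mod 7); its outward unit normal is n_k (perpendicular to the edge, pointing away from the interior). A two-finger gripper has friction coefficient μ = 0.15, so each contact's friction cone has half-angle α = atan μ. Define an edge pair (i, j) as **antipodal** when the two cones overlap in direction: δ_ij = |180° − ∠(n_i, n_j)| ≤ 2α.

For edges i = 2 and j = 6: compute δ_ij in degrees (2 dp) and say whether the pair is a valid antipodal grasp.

δ = 56.64°, invalid

α = atan 0.15 = 8.53°;  2α = 17.06°
edge 2: e_2 = (-1.25, +0.87);  n_2 = (+0.5713, +0.8208)
edge 6: e_6 = (+1.00, +0.40);  n_6 = (+0.3714, -0.9285)
∠(n_2, n_6) = 123.36°
δ = |180° − 123.36°| = 56.64°
56.64° > 2α = 17.06°  →  invalid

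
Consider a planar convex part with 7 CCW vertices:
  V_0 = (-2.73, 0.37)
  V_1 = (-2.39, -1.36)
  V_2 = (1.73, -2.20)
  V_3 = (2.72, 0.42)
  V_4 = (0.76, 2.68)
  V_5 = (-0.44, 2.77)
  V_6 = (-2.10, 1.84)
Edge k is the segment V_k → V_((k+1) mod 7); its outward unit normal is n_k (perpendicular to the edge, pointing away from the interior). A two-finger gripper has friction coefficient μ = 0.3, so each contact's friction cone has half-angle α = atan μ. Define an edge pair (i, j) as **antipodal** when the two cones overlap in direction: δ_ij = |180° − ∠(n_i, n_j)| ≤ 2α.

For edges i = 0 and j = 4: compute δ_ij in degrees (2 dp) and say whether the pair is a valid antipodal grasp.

α = atan 0.3 = 16.70°;  2α = 33.40°
edge 0: e_0 = (+0.34, -1.73);  n_0 = (-0.9812, -0.1928)
edge 4: e_4 = (-1.20, +0.09);  n_4 = (+0.0748, +0.9972)
∠(n_0, n_4) = 105.41°
δ = |180° − 105.41°| = 74.59°
74.59° > 2α = 33.40°  →  invalid

δ = 74.59°, invalid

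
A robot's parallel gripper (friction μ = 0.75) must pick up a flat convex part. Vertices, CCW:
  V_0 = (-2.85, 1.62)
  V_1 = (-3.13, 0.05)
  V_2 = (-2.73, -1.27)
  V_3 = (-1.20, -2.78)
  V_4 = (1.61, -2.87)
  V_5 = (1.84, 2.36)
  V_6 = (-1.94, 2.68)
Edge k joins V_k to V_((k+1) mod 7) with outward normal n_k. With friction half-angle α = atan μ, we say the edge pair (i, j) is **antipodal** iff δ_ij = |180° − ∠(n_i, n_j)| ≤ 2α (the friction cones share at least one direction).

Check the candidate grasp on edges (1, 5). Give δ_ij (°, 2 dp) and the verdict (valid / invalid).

α = atan 0.75 = 36.87°;  2α = 73.74°
edge 1: e_1 = (+0.40, -1.32);  n_1 = (-0.9570, -0.2900)
edge 5: e_5 = (-3.78, +0.32);  n_5 = (+0.0844, +0.9964)
∠(n_1, n_5) = 111.70°
δ = |180° − 111.70°| = 68.30°
68.30° ≤ 2α = 73.74°  →  valid

δ = 68.30°, valid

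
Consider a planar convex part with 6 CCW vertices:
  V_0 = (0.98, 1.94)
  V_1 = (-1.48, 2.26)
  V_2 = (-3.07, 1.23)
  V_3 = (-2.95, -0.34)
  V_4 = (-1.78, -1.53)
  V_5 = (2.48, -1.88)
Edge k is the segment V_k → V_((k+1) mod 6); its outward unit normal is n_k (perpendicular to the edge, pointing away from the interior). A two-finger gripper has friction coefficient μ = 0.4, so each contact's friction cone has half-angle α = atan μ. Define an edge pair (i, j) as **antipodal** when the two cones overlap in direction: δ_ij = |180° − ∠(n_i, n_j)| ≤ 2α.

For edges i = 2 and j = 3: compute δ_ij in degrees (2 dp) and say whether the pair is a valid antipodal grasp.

α = atan 0.4 = 21.80°;  2α = 43.60°
edge 2: e_2 = (+0.12, -1.57);  n_2 = (-0.9971, -0.0762)
edge 3: e_3 = (+1.17, -1.19);  n_3 = (-0.7131, -0.7011)
∠(n_2, n_3) = 40.14°
δ = |180° − 40.14°| = 139.86°
139.86° > 2α = 43.60°  →  invalid

δ = 139.86°, invalid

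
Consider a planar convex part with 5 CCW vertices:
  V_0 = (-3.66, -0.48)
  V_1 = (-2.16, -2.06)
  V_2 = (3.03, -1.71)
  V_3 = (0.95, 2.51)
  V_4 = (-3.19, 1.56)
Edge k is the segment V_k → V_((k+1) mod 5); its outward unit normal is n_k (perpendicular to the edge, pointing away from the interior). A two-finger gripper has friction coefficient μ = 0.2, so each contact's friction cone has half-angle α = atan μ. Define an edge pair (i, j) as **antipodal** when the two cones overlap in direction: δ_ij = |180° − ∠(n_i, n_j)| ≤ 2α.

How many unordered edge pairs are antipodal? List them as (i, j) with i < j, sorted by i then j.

α = atan 0.2 = 11.31°;  2α = 22.62°
n_0 = (-0.7252, -0.6885)
n_1 = (+0.0673, -0.9977)
n_2 = (+0.8970, +0.4421)
n_3 = (-0.2237, +0.9747)
n_4 = (-0.9745, +0.2245)
  (0,1): δ = 129.65°  ·
  (0,2): δ = 17.27°  ✓
  (0,3): δ = 59.41°  ·
  (0,4): δ = 123.51°  ·
  (1,2): δ = 67.62°  ·
  (1,3): δ = 9.07°  ✓
  (1,4): δ = 73.17°  ·
  (2,3): δ = 103.31°  ·
  (2,4): δ = 39.21°  ·
  (3,4): δ = 115.90°  ·
antipodal pairs: 2

count = 2; pairs: (0,2), (1,3)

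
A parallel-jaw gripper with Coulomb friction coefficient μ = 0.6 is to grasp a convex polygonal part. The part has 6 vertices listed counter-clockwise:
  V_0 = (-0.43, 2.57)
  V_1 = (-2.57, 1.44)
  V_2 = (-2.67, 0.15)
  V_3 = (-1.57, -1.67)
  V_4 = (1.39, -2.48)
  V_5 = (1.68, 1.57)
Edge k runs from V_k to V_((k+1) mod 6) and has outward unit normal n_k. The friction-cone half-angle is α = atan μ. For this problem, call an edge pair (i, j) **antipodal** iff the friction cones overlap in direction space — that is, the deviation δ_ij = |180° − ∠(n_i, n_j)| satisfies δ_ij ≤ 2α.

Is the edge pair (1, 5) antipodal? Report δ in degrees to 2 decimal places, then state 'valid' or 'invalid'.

δ = 69.07°, invalid

α = atan 0.6 = 30.96°;  2α = 61.93°
edge 1: e_1 = (-0.10, -1.29);  n_1 = (-0.9970, +0.0773)
edge 5: e_5 = (-2.11, +1.00);  n_5 = (+0.4283, +0.9037)
∠(n_1, n_5) = 110.93°
δ = |180° − 110.93°| = 69.07°
69.07° > 2α = 61.93°  →  invalid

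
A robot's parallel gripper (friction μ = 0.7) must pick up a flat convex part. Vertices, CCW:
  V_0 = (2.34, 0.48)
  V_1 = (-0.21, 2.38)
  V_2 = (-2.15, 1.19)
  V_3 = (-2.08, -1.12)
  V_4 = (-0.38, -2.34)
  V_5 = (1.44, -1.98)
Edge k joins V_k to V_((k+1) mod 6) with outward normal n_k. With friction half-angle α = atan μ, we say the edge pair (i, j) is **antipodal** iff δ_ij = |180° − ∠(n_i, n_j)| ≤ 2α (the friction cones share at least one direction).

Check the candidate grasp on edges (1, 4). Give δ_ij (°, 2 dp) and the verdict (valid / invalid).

δ = 20.34°, valid

α = atan 0.7 = 34.99°;  2α = 69.98°
edge 1: e_1 = (-1.94, -1.19);  n_1 = (-0.5229, +0.8524)
edge 4: e_4 = (+1.82, +0.36);  n_4 = (+0.1940, -0.9810)
∠(n_1, n_4) = 159.66°
δ = |180° − 159.66°| = 20.34°
20.34° ≤ 2α = 69.98°  →  valid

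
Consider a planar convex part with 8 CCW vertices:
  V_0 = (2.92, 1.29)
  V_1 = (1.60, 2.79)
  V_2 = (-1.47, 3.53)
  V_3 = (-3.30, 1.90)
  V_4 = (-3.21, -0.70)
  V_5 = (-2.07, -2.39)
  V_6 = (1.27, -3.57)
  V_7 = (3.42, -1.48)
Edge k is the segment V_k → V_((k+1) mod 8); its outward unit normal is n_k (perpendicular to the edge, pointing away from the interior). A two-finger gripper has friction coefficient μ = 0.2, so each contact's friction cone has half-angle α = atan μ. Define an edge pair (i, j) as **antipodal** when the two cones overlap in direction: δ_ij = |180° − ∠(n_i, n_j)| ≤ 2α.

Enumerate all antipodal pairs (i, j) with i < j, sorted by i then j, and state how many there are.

count = 4; pairs: (0,4), (1,5), (2,6), (3,7)

α = atan 0.2 = 11.31°;  2α = 22.62°
n_0 = (+0.7507, +0.6606)
n_1 = (+0.2343, +0.9722)
n_2 = (-0.6651, +0.7467)
n_3 = (-0.9994, -0.0346)
n_4 = (-0.8290, -0.5592)
n_5 = (-0.3331, -0.9429)
n_6 = (+0.6970, -0.7170)
n_7 = (+0.9841, +0.1776)
  (0,1): δ = 144.90°  ·
  (0,2): δ = 89.66°  ·
  (0,3): δ = 39.37°  ·
  (0,4): δ = 7.35°  ✓
  (0,5): δ = 29.19°  ·
  (0,6): δ = 92.84°  ·
  (0,7): δ = 148.88°  ·
  (1,2): δ = 124.76°  ·
  (1,3): δ = 74.47°  ·
  (1,4): δ = 42.45°  ·
  (1,5): δ = 5.91°  ✓
  (1,6): δ = 57.74°  ·
  (1,7): δ = 113.78°  ·
  (2,3): δ = 129.71°  ·
  (2,4): δ = 97.69°  ·
  (2,5): δ = 61.15°  ·
  (2,6): δ = 2.50°  ✓
  (2,7): δ = 58.54°  ·
  (3,4): δ = 147.98°  ·
  (3,5): δ = 111.44°  ·
  (3,6): δ = 47.79°  ·
  (3,7): δ = 8.25°  ✓
  (4,5): δ = 143.46°  ·
  (4,6): δ = 79.81°  ·
  (4,7): δ = 23.77°  ·
  (5,6): δ = 116.35°  ·
  (5,7): δ = 60.31°  ·
  (6,7): δ = 123.96°  ·
antipodal pairs: 4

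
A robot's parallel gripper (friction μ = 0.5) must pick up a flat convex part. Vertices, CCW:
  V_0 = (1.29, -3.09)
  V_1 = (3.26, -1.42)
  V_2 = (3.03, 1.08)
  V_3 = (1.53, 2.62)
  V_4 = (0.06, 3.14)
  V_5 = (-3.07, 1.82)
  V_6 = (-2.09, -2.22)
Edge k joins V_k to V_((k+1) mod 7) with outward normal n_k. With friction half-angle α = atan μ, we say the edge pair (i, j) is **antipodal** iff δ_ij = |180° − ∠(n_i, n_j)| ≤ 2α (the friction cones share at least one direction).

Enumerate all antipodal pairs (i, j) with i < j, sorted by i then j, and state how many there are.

count = 6; pairs: (0,4), (1,5), (2,5), (2,6), (3,6), (4,6)

α = atan 0.5 = 26.57°;  2α = 53.13°
n_0 = (+0.6466, -0.7628)
n_1 = (+0.9958, +0.0916)
n_2 = (+0.7163, +0.6977)
n_3 = (+0.3335, +0.9428)
n_4 = (-0.3886, +0.9214)
n_5 = (-0.9718, -0.2357)
n_6 = (-0.2493, -0.9684)
  (0,1): δ = 125.03°  ·
  (0,2): δ = 86.04°  ·
  (0,3): δ = 59.77°  ·
  (0,4): δ = 17.42°  ✓
  (0,5): δ = 63.35°  ·
  (0,6): δ = 125.28°  ·
  (1,2): δ = 141.01°  ·
  (1,3): δ = 114.74°  ·
  (1,4): δ = 72.39°  ·
  (1,5): δ = 8.38°  ✓
  (1,6): δ = 70.31°  ·
  (2,3): δ = 153.73°  ·
  (2,4): δ = 111.38°  ·
  (2,5): δ = 30.61°  ✓
  (2,6): δ = 31.32°  ✓
  (3,4): δ = 137.65°  ·
  (3,5): δ = 56.88°  ·
  (3,6): δ = 5.05°  ✓
  (4,5): δ = 99.23°  ·
  (4,6): δ = 37.30°  ✓
  (5,6): δ = 118.07°  ·
antipodal pairs: 6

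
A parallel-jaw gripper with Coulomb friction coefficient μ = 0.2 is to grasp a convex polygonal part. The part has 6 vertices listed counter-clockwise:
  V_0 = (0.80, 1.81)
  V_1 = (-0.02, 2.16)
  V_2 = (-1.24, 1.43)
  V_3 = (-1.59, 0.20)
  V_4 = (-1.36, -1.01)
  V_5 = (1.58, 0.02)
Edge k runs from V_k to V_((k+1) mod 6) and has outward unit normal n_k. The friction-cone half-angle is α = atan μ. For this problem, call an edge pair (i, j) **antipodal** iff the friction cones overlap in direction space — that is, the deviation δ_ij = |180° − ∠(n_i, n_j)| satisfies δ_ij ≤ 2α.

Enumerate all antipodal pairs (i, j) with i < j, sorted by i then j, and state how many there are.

α = atan 0.2 = 11.31°;  2α = 22.62°
n_0 = (+0.3926, +0.9197)
n_1 = (-0.5135, +0.8581)
n_2 = (-0.9618, +0.2737)
n_3 = (-0.9824, -0.1867)
n_4 = (+0.3306, -0.9438)
n_5 = (+0.9167, +0.3995)
  (0,1): δ = 125.99°  ·
  (0,2): δ = 82.77°  ·
  (0,3): δ = 56.12°  ·
  (0,4): δ = 42.42°  ·
  (0,5): δ = 136.66°  ·
  (1,2): δ = 136.78°  ·
  (1,3): δ = 110.13°  ·
  (1,4): δ = 11.59°  ✓
  (1,5): δ = 82.65°  ·
  (2,3): δ = 153.35°  ·
  (2,4): δ = 54.81°  ·
  (2,5): δ = 39.43°  ·
  (3,4): δ = 81.46°  ·
  (3,5): δ = 12.78°  ✓
  (4,5): δ = 85.76°  ·
antipodal pairs: 2

count = 2; pairs: (1,4), (3,5)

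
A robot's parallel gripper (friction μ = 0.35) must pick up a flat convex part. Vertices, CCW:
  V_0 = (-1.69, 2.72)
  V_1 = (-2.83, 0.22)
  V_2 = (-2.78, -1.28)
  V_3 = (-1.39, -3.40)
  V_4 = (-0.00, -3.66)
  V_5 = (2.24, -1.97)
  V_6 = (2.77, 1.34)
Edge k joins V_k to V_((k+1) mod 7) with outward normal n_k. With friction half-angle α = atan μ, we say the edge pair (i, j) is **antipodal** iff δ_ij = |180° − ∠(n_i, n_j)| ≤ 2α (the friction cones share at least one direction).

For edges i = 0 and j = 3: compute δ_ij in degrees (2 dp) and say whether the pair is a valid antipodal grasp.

α = atan 0.35 = 19.29°;  2α = 38.58°
edge 0: e_0 = (-1.14, -2.50);  n_0 = (-0.9099, +0.4149)
edge 3: e_3 = (+1.39, -0.26);  n_3 = (-0.1839, -0.9830)
∠(n_0, n_3) = 103.92°
δ = |180° − 103.92°| = 76.08°
76.08° > 2α = 38.58°  →  invalid

δ = 76.08°, invalid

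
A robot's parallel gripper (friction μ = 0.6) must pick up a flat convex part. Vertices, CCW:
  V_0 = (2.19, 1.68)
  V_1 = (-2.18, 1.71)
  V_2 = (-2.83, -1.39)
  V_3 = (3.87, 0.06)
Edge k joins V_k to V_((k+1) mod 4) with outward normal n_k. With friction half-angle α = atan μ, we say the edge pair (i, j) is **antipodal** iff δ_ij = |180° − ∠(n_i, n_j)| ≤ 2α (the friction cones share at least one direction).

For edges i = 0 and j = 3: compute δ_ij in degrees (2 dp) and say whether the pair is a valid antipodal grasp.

α = atan 0.6 = 30.96°;  2α = 61.93°
edge 0: e_0 = (-4.37, +0.03);  n_0 = (+0.0069, +1.0000)
edge 3: e_3 = (-1.68, +1.62);  n_3 = (+0.6941, +0.7198)
∠(n_0, n_3) = 43.57°
δ = |180° − 43.57°| = 136.43°
136.43° > 2α = 61.93°  →  invalid

δ = 136.43°, invalid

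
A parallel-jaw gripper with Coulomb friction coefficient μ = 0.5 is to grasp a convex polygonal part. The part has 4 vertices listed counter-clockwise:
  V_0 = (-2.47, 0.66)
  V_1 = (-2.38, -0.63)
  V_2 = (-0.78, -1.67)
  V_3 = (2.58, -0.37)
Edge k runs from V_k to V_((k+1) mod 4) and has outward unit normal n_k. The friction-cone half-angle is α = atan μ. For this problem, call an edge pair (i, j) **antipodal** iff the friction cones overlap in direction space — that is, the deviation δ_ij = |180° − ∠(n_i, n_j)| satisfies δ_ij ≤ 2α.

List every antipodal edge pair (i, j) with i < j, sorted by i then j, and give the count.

count = 2; pairs: (1,3), (2,3)

α = atan 0.5 = 26.57°;  2α = 53.13°
n_0 = (-0.9976, -0.0696)
n_1 = (-0.5450, -0.8384)
n_2 = (+0.3608, -0.9326)
n_3 = (+0.1998, +0.9798)
  (0,1): δ = 127.01°  ·
  (0,2): δ = 72.84°  ·
  (0,3): δ = 74.48°  ·
  (1,2): δ = 125.82°  ·
  (1,3): δ = 21.50°  ✓
  (2,3): δ = 32.68°  ✓
antipodal pairs: 2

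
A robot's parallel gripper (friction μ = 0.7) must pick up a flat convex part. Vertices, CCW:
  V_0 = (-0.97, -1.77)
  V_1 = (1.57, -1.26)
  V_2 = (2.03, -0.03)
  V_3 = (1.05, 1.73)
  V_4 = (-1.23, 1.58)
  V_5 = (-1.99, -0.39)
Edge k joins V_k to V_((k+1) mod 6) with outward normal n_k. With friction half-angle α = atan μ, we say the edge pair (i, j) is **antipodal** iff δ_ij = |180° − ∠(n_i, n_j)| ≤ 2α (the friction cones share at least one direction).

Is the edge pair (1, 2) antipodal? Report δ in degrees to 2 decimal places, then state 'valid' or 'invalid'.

δ = 130.39°, invalid

α = atan 0.7 = 34.99°;  2α = 69.98°
edge 1: e_1 = (+0.46, +1.23);  n_1 = (+0.9366, -0.3503)
edge 2: e_2 = (-0.98, +1.76);  n_2 = (+0.8737, +0.4865)
∠(n_1, n_2) = 49.61°
δ = |180° − 49.61°| = 130.39°
130.39° > 2α = 69.98°  →  invalid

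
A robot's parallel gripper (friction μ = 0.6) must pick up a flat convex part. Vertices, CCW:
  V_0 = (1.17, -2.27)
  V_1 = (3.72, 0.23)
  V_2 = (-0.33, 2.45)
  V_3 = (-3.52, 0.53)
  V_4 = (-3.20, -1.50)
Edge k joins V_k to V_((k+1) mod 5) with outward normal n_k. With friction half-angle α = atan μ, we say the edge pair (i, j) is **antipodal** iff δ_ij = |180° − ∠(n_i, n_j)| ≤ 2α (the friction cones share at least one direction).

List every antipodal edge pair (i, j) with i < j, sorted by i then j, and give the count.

α = atan 0.6 = 30.96°;  2α = 61.93°
n_0 = (+0.7001, -0.7141)
n_1 = (+0.4807, +0.8769)
n_2 = (-0.5157, +0.8568)
n_3 = (-0.9878, -0.1557)
n_4 = (-0.1735, -0.9848)
  (0,1): δ = 73.16°  ·
  (0,2): δ = 13.39°  ✓
  (0,3): δ = 54.53°  ✓
  (0,4): δ = 125.57°  ·
  (1,2): δ = 120.23°  ·
  (1,3): δ = 52.31°  ✓
  (1,4): δ = 18.74°  ✓
  (2,3): δ = 112.08°  ·
  (2,4): δ = 41.04°  ✓
  (3,4): δ = 108.95°  ·
antipodal pairs: 5

count = 5; pairs: (0,2), (0,3), (1,3), (1,4), (2,4)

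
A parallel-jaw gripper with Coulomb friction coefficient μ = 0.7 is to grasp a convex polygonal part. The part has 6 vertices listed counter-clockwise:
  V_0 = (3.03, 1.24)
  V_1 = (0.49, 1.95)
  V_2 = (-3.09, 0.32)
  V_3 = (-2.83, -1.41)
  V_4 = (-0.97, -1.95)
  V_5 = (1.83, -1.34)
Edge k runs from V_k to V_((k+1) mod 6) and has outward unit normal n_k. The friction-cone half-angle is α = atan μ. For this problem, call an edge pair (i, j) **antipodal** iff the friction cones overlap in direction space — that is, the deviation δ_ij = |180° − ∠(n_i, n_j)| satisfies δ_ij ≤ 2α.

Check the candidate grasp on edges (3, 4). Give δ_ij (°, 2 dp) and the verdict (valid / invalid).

α = atan 0.7 = 34.99°;  2α = 69.98°
edge 3: e_3 = (+1.86, -0.54);  n_3 = (-0.2788, -0.9603)
edge 4: e_4 = (+2.80, +0.61);  n_4 = (+0.2129, -0.9771)
∠(n_3, n_4) = 28.48°
δ = |180° − 28.48°| = 151.52°
151.52° > 2α = 69.98°  →  invalid

δ = 151.52°, invalid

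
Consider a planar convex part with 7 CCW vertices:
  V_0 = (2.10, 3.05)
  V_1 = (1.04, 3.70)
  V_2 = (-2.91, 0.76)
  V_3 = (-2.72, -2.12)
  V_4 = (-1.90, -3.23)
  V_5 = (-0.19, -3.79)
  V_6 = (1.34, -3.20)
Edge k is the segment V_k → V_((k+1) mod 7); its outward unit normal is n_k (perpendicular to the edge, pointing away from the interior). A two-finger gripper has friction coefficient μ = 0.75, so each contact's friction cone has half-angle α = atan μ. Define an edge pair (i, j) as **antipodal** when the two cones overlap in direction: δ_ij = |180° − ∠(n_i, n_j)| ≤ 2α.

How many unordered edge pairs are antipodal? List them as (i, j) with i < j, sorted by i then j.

α = atan 0.75 = 36.87°;  2α = 73.74°
n_0 = (+0.5228, +0.8525)
n_1 = (-0.5971, +0.8022)
n_2 = (-0.9978, -0.0658)
n_3 = (-0.8043, -0.5942)
n_4 = (-0.3112, -0.9503)
n_5 = (+0.3598, -0.9330)
n_6 = (+0.9927, -0.1207)
  (0,1): δ = 111.82°  ·
  (0,2): δ = 54.71°  ✓
  (0,3): δ = 22.03°  ✓
  (0,4): δ = 13.38°  ✓
  (0,5): δ = 52.60°  ✓
  (0,6): δ = 114.58°  ·
  (1,2): δ = 122.89°  ·
  (1,3): δ = 90.21°  ·
  (1,4): δ = 54.79°  ✓
  (1,5): δ = 15.57°  ✓
  (1,6): δ = 46.41°  ✓
  (2,3): δ = 147.32°  ·
  (2,4): δ = 111.91°  ·
  (2,5): δ = 72.69°  ✓
  (2,6): δ = 10.71°  ✓
  (3,4): δ = 144.59°  ·
  (3,5): δ = 105.37°  ·
  (3,6): δ = 43.39°  ✓
  (4,5): δ = 140.78°  ·
  (4,6): δ = 78.80°  ·
  (5,6): δ = 118.02°  ·
antipodal pairs: 10

count = 10; pairs: (0,2), (0,3), (0,4), (0,5), (1,4), (1,5), (1,6), (2,5), (2,6), (3,6)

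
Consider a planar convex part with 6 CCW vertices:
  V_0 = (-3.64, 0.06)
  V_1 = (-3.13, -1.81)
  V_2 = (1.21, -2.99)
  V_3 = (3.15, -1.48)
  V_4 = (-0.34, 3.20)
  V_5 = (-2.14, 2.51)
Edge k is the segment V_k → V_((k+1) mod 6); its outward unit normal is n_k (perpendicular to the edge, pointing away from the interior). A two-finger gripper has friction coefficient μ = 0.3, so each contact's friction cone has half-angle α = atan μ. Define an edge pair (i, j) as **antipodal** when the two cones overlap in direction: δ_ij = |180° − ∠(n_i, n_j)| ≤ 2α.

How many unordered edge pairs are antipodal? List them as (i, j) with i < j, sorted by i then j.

count = 3; pairs: (0,3), (2,4), (2,5)

α = atan 0.3 = 16.70°;  2α = 33.40°
n_0 = (-0.9648, -0.2631)
n_1 = (-0.2624, -0.9650)
n_2 = (+0.6142, -0.7891)
n_3 = (+0.8016, +0.5978)
n_4 = (-0.3579, +0.9337)
n_5 = (-0.8529, +0.5222)
  (0,1): δ = 120.47°  ·
  (0,2): δ = 67.36°  ·
  (0,3): δ = 21.46°  ✓
  (0,4): δ = 95.72°  ·
  (0,5): δ = 133.27°  ·
  (1,2): δ = 126.89°  ·
  (1,3): δ = 38.08°  ·
  (1,4): δ = 36.18°  ·
  (1,5): δ = 73.73°  ·
  (2,3): δ = 91.18°  ·
  (2,4): δ = 16.92°  ✓
  (2,5): δ = 20.63°  ✓
  (3,4): δ = 105.74°  ·
  (3,5): δ = 68.19°  ·
  (4,5): δ = 142.45°  ·
antipodal pairs: 3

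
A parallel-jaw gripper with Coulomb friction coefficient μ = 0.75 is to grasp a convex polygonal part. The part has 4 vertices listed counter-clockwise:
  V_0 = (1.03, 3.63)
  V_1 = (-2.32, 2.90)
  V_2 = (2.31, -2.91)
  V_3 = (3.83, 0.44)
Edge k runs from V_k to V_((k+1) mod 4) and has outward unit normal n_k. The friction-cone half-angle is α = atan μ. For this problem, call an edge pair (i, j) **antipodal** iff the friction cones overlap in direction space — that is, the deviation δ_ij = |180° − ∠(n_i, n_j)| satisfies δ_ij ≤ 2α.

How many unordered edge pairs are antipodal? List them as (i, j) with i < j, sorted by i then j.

count = 4; pairs: (0,1), (0,2), (1,2), (1,3)

α = atan 0.75 = 36.87°;  2α = 73.74°
n_0 = (-0.2129, +0.9771)
n_1 = (-0.7820, -0.6232)
n_2 = (+0.9106, -0.4132)
n_3 = (+0.7516, +0.6597)
  (0,1): δ = 63.74°  ✓
  (0,2): δ = 53.30°  ✓
  (0,3): δ = 118.98°  ·
  (1,2): δ = 62.96°  ✓
  (1,3): δ = 2.72°  ✓
  (2,3): δ = 114.32°  ·
antipodal pairs: 4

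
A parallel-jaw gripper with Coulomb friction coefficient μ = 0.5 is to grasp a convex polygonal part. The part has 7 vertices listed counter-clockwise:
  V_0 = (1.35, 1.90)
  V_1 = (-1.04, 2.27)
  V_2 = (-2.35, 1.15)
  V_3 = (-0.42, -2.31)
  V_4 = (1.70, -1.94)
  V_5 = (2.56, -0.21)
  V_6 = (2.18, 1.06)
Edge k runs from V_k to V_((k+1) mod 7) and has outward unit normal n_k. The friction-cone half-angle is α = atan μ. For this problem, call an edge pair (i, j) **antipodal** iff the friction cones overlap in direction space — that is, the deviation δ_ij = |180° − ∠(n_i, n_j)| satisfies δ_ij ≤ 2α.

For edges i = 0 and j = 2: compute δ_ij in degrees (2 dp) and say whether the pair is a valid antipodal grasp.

δ = 52.05°, valid

α = atan 0.5 = 26.57°;  2α = 53.13°
edge 0: e_0 = (-2.39, +0.37);  n_0 = (+0.1530, +0.9882)
edge 2: e_2 = (+1.93, -3.46);  n_2 = (-0.8733, -0.4871)
∠(n_0, n_2) = 127.95°
δ = |180° − 127.95°| = 52.05°
52.05° ≤ 2α = 53.13°  →  valid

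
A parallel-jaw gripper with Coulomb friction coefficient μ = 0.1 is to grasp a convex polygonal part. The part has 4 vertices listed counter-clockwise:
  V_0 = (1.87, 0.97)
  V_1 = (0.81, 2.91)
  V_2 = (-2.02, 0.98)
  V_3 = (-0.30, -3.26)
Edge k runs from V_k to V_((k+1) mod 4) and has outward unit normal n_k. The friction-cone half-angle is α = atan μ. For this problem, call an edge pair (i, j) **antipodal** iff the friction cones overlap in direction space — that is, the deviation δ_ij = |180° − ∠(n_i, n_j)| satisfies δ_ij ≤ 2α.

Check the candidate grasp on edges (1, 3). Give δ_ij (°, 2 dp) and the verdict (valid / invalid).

α = atan 0.1 = 5.71°;  2α = 11.42°
edge 1: e_1 = (-2.83, -1.93);  n_1 = (-0.5634, +0.8262)
edge 3: e_3 = (+2.17, +4.23);  n_3 = (+0.8898, -0.4564)
∠(n_1, n_3) = 151.45°
δ = |180° − 151.45°| = 28.55°
28.55° > 2α = 11.42°  →  invalid

δ = 28.55°, invalid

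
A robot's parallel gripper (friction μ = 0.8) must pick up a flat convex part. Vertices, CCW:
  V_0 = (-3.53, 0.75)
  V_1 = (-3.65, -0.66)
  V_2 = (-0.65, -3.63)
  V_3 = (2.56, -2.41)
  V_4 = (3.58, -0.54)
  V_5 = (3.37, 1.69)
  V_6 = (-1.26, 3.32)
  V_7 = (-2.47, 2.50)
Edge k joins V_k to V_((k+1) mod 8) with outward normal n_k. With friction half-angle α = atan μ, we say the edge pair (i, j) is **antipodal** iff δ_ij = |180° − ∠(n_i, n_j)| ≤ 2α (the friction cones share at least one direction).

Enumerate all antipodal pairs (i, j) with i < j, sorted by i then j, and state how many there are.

count = 14; pairs: (0,2), (0,3), (0,4), (0,5), (1,3), (1,4), (1,5), (2,5), (2,6), (2,7), (3,6), (3,7), (4,6), (4,7)

α = atan 0.8 = 38.66°;  2α = 77.32°
n_0 = (-0.9964, +0.0848)
n_1 = (-0.7035, -0.7107)
n_2 = (+0.3553, -0.9348)
n_3 = (+0.8779, -0.4789)
n_4 = (+0.9956, +0.0938)
n_5 = (+0.3321, +0.9433)
n_6 = (-0.5610, +0.8278)
n_7 = (-0.8553, +0.5181)
  (0,1): δ = 129.85°  ·
  (0,2): δ = 64.33°  ✓
  (0,3): δ = 23.75°  ✓
  (0,4): δ = 10.24°  ✓
  (0,5): δ = 75.47°  ✓
  (0,6): δ = 128.99°  ·
  (0,7): δ = 153.66°  ·
  (1,2): δ = 114.48°  ·
  (1,3): δ = 73.90°  ✓
  (1,4): δ = 39.91°  ✓
  (1,5): δ = 25.32°  ✓
  (1,6): δ = 78.84°  ·
  (1,7): δ = 103.51°  ·
  (2,3): δ = 139.42°  ·
  (2,4): δ = 105.43°  ·
  (2,5): δ = 40.20°  ✓
  (2,6): δ = 13.32°  ✓
  (2,7): δ = 37.99°  ✓
  (3,4): δ = 146.01°  ·
  (3,5): δ = 80.78°  ·
  (3,6): δ = 27.26°  ✓
  (3,7): δ = 2.59°  ✓
  (4,5): δ = 114.77°  ·
  (4,6): δ = 61.25°  ✓
  (4,7): δ = 36.58°  ✓
  (5,6): δ = 126.48°  ·
  (5,7): δ = 101.81°  ·
  (6,7): δ = 155.33°  ·
antipodal pairs: 14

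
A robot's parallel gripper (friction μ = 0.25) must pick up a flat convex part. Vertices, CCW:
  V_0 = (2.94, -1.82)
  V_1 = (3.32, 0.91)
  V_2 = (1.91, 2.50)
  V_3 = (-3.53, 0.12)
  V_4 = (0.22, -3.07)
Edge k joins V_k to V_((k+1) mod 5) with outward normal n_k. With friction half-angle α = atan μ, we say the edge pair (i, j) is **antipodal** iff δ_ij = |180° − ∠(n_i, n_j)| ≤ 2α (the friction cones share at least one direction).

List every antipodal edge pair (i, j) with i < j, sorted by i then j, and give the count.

count = 2; pairs: (1,3), (2,4)

α = atan 0.25 = 14.04°;  2α = 28.07°
n_0 = (+0.9905, -0.1379)
n_1 = (+0.7482, +0.6635)
n_2 = (-0.4008, +0.9162)
n_3 = (-0.6479, -0.7617)
n_4 = (+0.4176, -0.9086)
  (0,1): δ = 130.51°  ·
  (0,2): δ = 58.45°  ·
  (0,3): δ = 57.54°  ·
  (0,4): δ = 122.61°  ·
  (1,2): δ = 107.94°  ·
  (1,3): δ = 8.05°  ✓
  (1,4): δ = 73.12°  ·
  (2,3): δ = 64.02°  ·
  (2,4): δ = 1.05°  ✓
  (3,4): δ = 114.93°  ·
antipodal pairs: 2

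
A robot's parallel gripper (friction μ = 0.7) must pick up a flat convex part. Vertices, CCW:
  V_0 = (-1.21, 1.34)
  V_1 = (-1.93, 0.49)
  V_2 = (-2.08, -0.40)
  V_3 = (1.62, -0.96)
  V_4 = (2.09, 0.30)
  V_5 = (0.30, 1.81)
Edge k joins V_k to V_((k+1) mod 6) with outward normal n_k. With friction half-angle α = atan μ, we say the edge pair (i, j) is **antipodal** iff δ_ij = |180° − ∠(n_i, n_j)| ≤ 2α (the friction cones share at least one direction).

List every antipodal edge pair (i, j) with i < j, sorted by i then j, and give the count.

count = 7; pairs: (0,2), (0,3), (1,3), (1,4), (2,4), (2,5), (3,5)

α = atan 0.7 = 34.99°;  2α = 69.98°
n_0 = (-0.7630, +0.6463)
n_1 = (-0.9861, +0.1662)
n_2 = (-0.1496, -0.9887)
n_3 = (+0.9369, -0.3495)
n_4 = (+0.6448, +0.7644)
n_5 = (-0.2972, +0.9548)
  (0,1): δ = 149.30°  ·
  (0,2): δ = 58.34°  ✓
  (0,3): δ = 19.81°  ✓
  (0,4): δ = 90.12°  ·
  (0,5): δ = 147.56°  ·
  (1,2): δ = 89.04°  ·
  (1,3): δ = 10.89°  ✓
  (1,4): δ = 59.42°  ✓
  (1,5): δ = 116.86°  ·
  (2,3): δ = 101.85°  ·
  (2,4): δ = 31.54°  ✓
  (2,5): δ = 25.90°  ✓
  (3,4): δ = 109.69°  ·
  (3,5): δ = 52.25°  ✓
  (4,5): δ = 122.56°  ·
antipodal pairs: 7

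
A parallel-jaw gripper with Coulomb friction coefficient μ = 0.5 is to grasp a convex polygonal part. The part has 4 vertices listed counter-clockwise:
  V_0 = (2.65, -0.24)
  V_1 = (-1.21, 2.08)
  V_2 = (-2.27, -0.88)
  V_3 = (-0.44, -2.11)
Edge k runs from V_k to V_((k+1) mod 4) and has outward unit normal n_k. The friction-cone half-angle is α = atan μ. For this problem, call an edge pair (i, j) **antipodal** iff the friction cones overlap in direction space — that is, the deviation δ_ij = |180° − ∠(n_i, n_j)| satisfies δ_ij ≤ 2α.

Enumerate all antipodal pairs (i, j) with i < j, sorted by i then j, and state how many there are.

α = atan 0.5 = 26.57°;  2α = 53.13°
n_0 = (+0.5151, +0.8571)
n_1 = (-0.9415, +0.3371)
n_2 = (-0.5578, -0.8300)
n_3 = (+0.5177, -0.8555)
  (0,1): δ = 78.70°  ·
  (0,2): δ = 2.90°  ✓
  (0,3): δ = 62.19°  ·
  (1,2): δ = 104.20°  ·
  (1,3): δ = 39.12°  ✓
  (2,3): δ = 114.91°  ·
antipodal pairs: 2

count = 2; pairs: (0,2), (1,3)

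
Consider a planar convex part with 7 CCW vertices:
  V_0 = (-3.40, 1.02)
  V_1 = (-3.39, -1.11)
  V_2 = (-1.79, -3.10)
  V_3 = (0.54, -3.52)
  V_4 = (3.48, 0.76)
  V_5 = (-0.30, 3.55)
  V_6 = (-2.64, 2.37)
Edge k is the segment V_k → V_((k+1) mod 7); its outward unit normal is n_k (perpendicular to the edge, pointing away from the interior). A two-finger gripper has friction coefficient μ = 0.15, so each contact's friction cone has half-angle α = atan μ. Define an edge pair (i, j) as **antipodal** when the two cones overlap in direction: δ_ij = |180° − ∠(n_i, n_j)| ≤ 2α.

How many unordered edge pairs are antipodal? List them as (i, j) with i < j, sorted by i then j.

α = atan 0.15 = 8.53°;  2α = 17.06°
n_0 = (-1.0000, -0.0047)
n_1 = (-0.7793, -0.6266)
n_2 = (-0.1774, -0.9841)
n_3 = (+0.8243, -0.5662)
n_4 = (+0.5939, +0.8046)
n_5 = (-0.4503, +0.8929)
n_6 = (-0.8714, +0.4906)
  (0,1): δ = 141.47°  ·
  (0,2): δ = 100.49°  ·
  (0,3): δ = 34.75°  ·
  (0,4): δ = 53.30°  ·
  (0,5): δ = 116.49°  ·
  (0,6): δ = 150.35°  ·
  (1,2): δ = 139.02°  ·
  (1,3): δ = 73.29°  ·
  (1,4): δ = 14.77°  ✓
  (1,5): δ = 77.96°  ·
  (1,6): δ = 111.82°  ·
  (2,3): δ = 114.27°  ·
  (2,4): δ = 26.21°  ·
  (2,5): δ = 36.98°  ·
  (2,6): δ = 70.84°  ·
  (3,4): δ = 91.95°  ·
  (3,5): δ = 28.75°  ·
  (3,6): δ = 5.11°  ✓
  (4,5): δ = 116.81°  ·
  (4,6): δ = 82.95°  ·
  (5,6): δ = 146.14°  ·
antipodal pairs: 2

count = 2; pairs: (1,4), (3,6)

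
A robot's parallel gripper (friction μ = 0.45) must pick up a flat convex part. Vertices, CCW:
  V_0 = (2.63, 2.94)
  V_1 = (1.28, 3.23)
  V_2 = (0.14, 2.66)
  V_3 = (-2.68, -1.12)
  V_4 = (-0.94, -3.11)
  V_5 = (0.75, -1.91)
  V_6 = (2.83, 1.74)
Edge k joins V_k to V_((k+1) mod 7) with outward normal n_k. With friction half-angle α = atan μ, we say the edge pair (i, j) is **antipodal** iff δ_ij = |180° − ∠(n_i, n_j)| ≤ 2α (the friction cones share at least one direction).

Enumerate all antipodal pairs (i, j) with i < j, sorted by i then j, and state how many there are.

count = 8; pairs: (0,3), (0,4), (1,4), (1,5), (2,4), (2,5), (2,6), (3,6)

α = atan 0.45 = 24.23°;  2α = 48.46°
n_0 = (+0.2100, +0.9777)
n_1 = (-0.4472, +0.8944)
n_2 = (-0.8015, +0.5980)
n_3 = (-0.7528, -0.6582)
n_4 = (+0.5790, -0.8154)
n_5 = (+0.8688, -0.4951)
n_6 = (+0.9864, +0.1644)
  (0,1): δ = 141.31°  ·
  (0,2): δ = 114.60°  ·
  (0,3): δ = 36.71°  ✓
  (0,4): δ = 47.50°  ✓
  (0,5): δ = 72.45°  ·
  (0,6): δ = 111.59°  ·
  (1,2): δ = 153.29°  ·
  (1,3): δ = 75.40°  ·
  (1,4): δ = 8.81°  ✓
  (1,5): δ = 33.76°  ✓
  (1,6): δ = 72.90°  ·
  (2,3): δ = 102.11°  ·
  (2,4): δ = 17.90°  ✓
  (2,5): δ = 7.05°  ✓
  (2,6): δ = 46.19°  ✓
  (3,4): δ = 95.79°  ·
  (3,5): δ = 70.84°  ·
  (3,6): δ = 31.70°  ✓
  (4,5): δ = 155.05°  ·
  (4,6): δ = 115.91°  ·
  (5,6): δ = 140.86°  ·
antipodal pairs: 8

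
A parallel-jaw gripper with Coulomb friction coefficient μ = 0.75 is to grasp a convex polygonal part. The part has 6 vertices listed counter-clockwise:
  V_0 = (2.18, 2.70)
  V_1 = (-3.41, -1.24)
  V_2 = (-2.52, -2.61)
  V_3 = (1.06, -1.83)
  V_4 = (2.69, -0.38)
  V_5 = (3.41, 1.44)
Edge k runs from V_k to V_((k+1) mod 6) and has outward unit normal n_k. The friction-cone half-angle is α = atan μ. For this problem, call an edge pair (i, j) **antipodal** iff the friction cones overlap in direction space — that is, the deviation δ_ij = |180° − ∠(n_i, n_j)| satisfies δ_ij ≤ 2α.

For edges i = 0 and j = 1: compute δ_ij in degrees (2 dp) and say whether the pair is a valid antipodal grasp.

α = atan 0.75 = 36.87°;  2α = 73.74°
edge 0: e_0 = (-5.59, -3.94);  n_0 = (-0.5761, +0.8174)
edge 1: e_1 = (+0.89, -1.37);  n_1 = (-0.8386, -0.5448)
∠(n_0, n_1) = 87.83°
δ = |180° − 87.83°| = 92.17°
92.17° > 2α = 73.74°  →  invalid

δ = 92.17°, invalid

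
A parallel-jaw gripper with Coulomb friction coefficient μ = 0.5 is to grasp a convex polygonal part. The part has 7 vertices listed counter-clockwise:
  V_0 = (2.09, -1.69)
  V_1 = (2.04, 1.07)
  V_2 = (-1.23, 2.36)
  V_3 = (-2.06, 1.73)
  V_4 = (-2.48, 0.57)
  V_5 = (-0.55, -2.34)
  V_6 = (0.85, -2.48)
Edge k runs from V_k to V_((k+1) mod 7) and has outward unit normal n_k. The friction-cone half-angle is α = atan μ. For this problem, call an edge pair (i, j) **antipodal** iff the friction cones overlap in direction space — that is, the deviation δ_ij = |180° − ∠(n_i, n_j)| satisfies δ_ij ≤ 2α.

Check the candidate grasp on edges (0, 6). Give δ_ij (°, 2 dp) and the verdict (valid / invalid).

δ = 121.46°, invalid

α = atan 0.5 = 26.57°;  2α = 53.13°
edge 0: e_0 = (-0.05, +2.76);  n_0 = (+0.9998, +0.0181)
edge 6: e_6 = (+1.24, +0.79);  n_6 = (+0.5373, -0.8434)
∠(n_0, n_6) = 58.54°
δ = |180° − 58.54°| = 121.46°
121.46° > 2α = 53.13°  →  invalid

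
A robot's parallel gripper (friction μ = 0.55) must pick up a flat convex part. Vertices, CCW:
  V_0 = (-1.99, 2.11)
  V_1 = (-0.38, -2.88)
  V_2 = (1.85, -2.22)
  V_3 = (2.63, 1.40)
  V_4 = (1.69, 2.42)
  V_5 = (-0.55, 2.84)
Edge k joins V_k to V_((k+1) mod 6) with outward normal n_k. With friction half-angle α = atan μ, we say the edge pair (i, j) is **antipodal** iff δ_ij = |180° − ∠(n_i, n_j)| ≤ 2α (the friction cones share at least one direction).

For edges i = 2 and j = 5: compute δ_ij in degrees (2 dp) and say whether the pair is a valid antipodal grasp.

α = atan 0.55 = 28.81°;  2α = 57.62°
edge 2: e_2 = (+0.78, +3.62);  n_2 = (+0.9776, -0.2106)
edge 5: e_5 = (-1.44, -0.73);  n_5 = (-0.4522, +0.8919)
∠(n_2, n_5) = 129.04°
δ = |180° − 129.04°| = 50.96°
50.96° ≤ 2α = 57.62°  →  valid

δ = 50.96°, valid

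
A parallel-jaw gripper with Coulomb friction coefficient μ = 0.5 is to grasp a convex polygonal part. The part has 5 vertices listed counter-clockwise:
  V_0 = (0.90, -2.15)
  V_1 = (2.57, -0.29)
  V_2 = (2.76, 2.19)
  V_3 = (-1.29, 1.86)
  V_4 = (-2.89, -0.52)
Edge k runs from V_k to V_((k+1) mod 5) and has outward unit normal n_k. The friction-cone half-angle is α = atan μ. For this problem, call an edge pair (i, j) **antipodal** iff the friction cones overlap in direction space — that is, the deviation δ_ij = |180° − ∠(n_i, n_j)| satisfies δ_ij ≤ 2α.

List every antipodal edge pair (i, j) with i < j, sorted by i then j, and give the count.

count = 4; pairs: (0,2), (0,3), (1,3), (2,4)

α = atan 0.5 = 26.57°;  2α = 53.13°
n_0 = (+0.7441, -0.6681)
n_1 = (+0.9971, -0.0764)
n_2 = (-0.0812, +0.9967)
n_3 = (-0.8299, +0.5579)
n_4 = (-0.3951, -0.9186)
  (0,1): δ = 142.46°  ·
  (0,2): δ = 43.42°  ✓
  (0,3): δ = 8.01°  ✓
  (0,4): δ = 108.65°  ·
  (1,2): δ = 80.96°  ·
  (1,3): δ = 29.53°  ✓
  (1,4): δ = 71.11°  ·
  (2,3): δ = 128.57°  ·
  (2,4): δ = 27.93°  ✓
  (3,4): δ = 79.36°  ·
antipodal pairs: 4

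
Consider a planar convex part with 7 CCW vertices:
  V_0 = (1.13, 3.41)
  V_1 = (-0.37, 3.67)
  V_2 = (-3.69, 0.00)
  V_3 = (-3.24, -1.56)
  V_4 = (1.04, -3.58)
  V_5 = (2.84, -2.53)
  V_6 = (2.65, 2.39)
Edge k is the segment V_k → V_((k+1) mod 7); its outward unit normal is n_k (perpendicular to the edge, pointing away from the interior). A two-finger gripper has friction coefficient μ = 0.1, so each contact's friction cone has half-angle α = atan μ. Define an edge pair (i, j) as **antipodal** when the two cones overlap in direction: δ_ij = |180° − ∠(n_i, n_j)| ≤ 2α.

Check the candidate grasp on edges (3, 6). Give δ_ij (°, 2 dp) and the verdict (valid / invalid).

α = atan 0.1 = 5.71°;  2α = 11.42°
edge 3: e_3 = (+4.28, -2.02);  n_3 = (-0.4268, -0.9043)
edge 6: e_6 = (-1.52, +1.02);  n_6 = (+0.5572, +0.8304)
∠(n_3, n_6) = 171.40°
δ = |180° − 171.40°| = 8.60°
8.60° ≤ 2α = 11.42°  →  valid

δ = 8.60°, valid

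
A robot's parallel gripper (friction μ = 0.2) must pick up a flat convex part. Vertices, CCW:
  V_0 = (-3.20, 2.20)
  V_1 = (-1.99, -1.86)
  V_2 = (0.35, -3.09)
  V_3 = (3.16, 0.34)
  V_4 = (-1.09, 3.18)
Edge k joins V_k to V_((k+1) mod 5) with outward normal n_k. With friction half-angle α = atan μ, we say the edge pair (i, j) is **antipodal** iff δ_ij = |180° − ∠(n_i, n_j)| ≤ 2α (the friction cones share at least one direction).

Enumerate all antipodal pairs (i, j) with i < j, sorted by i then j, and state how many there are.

α = atan 0.2 = 11.31°;  2α = 22.62°
n_0 = (-0.9583, -0.2856)
n_1 = (-0.4653, -0.8852)
n_2 = (+0.7736, -0.6337)
n_3 = (+0.5556, +0.8314)
n_4 = (-0.4212, +0.9070)
  (0,1): δ = 134.32°  ·
  (0,2): δ = 55.92°  ·
  (0,3): δ = 39.65°  ·
  (0,4): δ = 98.32°  ·
  (1,2): δ = 101.60°  ·
  (1,3): δ = 6.02°  ✓
  (1,4): δ = 52.64°  ·
  (2,3): δ = 84.43°  ·
  (2,4): δ = 25.76°  ·
  (3,4): δ = 121.34°  ·
antipodal pairs: 1

count = 1; pairs: (1,3)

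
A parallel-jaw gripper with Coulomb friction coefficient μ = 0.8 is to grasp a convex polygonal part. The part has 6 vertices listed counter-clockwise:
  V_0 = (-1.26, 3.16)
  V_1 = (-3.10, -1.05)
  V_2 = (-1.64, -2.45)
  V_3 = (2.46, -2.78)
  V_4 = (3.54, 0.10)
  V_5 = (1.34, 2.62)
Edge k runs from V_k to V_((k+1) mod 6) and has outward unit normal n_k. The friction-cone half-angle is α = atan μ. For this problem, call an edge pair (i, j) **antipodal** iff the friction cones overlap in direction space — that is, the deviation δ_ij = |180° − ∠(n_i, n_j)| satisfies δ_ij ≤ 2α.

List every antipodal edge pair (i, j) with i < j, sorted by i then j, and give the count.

count = 8; pairs: (0,2), (0,3), (0,4), (1,3), (1,4), (1,5), (2,4), (2,5)

α = atan 0.8 = 38.66°;  2α = 77.32°
n_0 = (-0.9163, +0.4005)
n_1 = (-0.6921, -0.7218)
n_2 = (-0.0802, -0.9968)
n_3 = (+0.9363, -0.3511)
n_4 = (+0.7533, +0.6577)
n_5 = (+0.2034, +0.9791)
  (0,1): δ = 110.19°  ·
  (0,2): δ = 70.99°  ✓
  (0,3): δ = 3.05°  ✓
  (0,4): δ = 64.73°  ✓
  (0,5): δ = 101.87°  ·
  (1,2): δ = 140.80°  ·
  (1,3): δ = 66.76°  ✓
  (1,4): δ = 5.08°  ✓
  (1,5): δ = 32.07°  ✓
  (2,3): δ = 105.95°  ·
  (2,4): δ = 44.28°  ✓
  (2,5): δ = 7.13°  ✓
  (3,4): δ = 118.32°  ·
  (3,5): δ = 81.18°  ·
  (4,5): δ = 142.85°  ·
antipodal pairs: 8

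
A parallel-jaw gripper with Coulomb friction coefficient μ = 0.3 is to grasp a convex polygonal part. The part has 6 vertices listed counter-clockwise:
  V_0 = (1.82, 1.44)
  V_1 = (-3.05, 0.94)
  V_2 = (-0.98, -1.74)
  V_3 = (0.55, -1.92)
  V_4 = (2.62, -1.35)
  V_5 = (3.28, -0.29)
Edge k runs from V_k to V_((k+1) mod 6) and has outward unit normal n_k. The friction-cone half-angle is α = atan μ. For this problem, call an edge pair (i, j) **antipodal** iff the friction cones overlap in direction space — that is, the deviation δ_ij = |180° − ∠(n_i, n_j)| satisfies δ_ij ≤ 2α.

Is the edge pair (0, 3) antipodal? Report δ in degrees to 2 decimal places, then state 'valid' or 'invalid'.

δ = 9.53°, valid

α = atan 0.3 = 16.70°;  2α = 33.40°
edge 0: e_0 = (-4.87, -0.50);  n_0 = (-0.1021, +0.9948)
edge 3: e_3 = (+2.07, +0.57);  n_3 = (+0.2655, -0.9641)
∠(n_0, n_3) = 170.47°
δ = |180° − 170.47°| = 9.53°
9.53° ≤ 2α = 33.40°  →  valid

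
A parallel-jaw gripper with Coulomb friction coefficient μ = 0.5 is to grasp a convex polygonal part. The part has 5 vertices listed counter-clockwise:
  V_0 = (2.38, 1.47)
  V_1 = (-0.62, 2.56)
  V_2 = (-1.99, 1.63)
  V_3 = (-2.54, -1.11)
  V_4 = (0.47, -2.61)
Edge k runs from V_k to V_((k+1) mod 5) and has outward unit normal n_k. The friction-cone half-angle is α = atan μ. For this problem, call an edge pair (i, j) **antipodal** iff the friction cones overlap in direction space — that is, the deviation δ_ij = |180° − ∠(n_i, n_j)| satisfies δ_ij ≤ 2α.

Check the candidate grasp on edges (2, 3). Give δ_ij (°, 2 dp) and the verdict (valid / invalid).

δ = 105.14°, invalid

α = atan 0.5 = 26.57°;  2α = 53.13°
edge 2: e_2 = (-0.55, -2.74);  n_2 = (-0.9804, +0.1968)
edge 3: e_3 = (+3.01, -1.50);  n_3 = (-0.4460, -0.8950)
∠(n_2, n_3) = 74.86°
δ = |180° − 74.86°| = 105.14°
105.14° > 2α = 53.13°  →  invalid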